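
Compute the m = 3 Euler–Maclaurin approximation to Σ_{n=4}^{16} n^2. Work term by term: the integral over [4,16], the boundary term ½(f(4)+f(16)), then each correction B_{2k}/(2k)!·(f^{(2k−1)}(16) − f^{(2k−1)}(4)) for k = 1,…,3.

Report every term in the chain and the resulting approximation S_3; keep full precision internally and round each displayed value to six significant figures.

S_3 ≈ 1482.00

∫_4^16 x^2 dx evaluates to 1344.00.
Boundary: ½(f(4) + f(16)) = ½(16.0000 + 256.000) = 136.000.
Integral + boundary = 1480.00.
Order-1 term: 1/12 · (32.0000 − 8.00000) = 2.00000.
After k=1: 1482.00.
Order-2 term: −1/720 · (0.00000 − 0.00000) = 0.00000.
After k=2: 1482.00.
Order-3 term: 1/30240 · (0.00000 − 0.00000) = 0.00000.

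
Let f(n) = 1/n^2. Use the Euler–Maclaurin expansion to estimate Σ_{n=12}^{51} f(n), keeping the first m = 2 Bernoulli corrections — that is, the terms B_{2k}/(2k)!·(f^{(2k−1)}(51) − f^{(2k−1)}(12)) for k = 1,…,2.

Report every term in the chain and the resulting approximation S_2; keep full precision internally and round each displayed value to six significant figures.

The integral term ∫_12^51 1/x^2 dx = 0.0637255.
½[f(12) + f(51)] = ½[0.00694444 + 0.000384468] = 0.00366446.
Running total after boundary: 0.0673899.
k=1: B_{2}/(2)! × [f^{(1)}(51) − f^{(1)}(12)] = 1/12 × (-1.50772e-05 − (-0.00115741)) = 9.51942e-05.
Running total after k=1: 0.0674851.
k=2: B_{4}/(4)! × [f^{(3)}(51) − f^{(3)}(12)] = −1/720 × (-6.95601e-08 − (-9.64506e-05)) = -1.33863e-07.

S_2 ≈ 0.0674850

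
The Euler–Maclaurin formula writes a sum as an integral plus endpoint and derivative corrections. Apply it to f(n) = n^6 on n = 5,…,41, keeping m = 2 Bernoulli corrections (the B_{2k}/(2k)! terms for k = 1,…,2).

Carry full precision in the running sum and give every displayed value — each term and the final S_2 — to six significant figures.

S_2 ≈ 3.02550e+10

The integral term ∫_5^41 x^6 dx = 2.78220e+10.
Boundary: ½(f(5) + f(41)) = ½(15625.0 + 4.75010e+09) = 2.37506e+09.
Integral + boundary = 3.01971e+10.
k=1: B_{2}/(2)! × [f^{(1)}(41) − f^{(1)}(5)] = 1/12 × (6.95137e+08 − 18750.0) = 5.79265e+07.
After k=1: 3.02550e+10.
k=2: B_{4}/(4)! × [f^{(3)}(41) − f^{(3)}(5)] = −1/720 × (8.27052e+06 − 15000.0) = -11466.0.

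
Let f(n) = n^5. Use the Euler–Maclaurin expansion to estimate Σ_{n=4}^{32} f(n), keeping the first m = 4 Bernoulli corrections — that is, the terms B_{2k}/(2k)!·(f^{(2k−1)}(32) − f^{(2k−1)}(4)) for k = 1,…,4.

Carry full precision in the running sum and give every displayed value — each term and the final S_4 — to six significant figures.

S_4 ≈ 1.96171e+08

Integral: ∫_4^32 x^5 dx = 1.78956e+08.
Endpoint term: (f(4) + f(32))/2 = (1024.00 + 3.35544e+07)/2 = 1.67777e+07.
Running total after boundary: 1.95734e+08.
k=1: B_{2}/(2)! × [f^{(1)}(32) − f^{(1)}(4)] = 1/12 × (5.24288e+06 − 1280.00) = 436800.
Running total after k=1: 1.96171e+08.
k=2: B_{4}/(4)! × [f^{(3)}(32) − f^{(3)}(4)] = −1/720 × (61440.0 − 960.000) = -84.0000.
Running total after k=2: 1.96171e+08.
k=3: B_{6}/(6)! × [f^{(5)}(32) − f^{(5)}(4)] = 1/30240 × (120.000 − 120.000) = 0.00000.
Running total after k=3: 1.96171e+08.
k=4: B_{8}/(8)! × [f^{(7)}(32) − f^{(7)}(4)] = −1/1209600 × (0.00000 − 0.00000) = 0.00000.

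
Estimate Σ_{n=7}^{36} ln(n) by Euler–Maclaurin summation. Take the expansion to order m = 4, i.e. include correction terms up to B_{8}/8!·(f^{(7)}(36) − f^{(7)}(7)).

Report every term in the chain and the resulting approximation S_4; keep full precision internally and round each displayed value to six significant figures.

∫_7^36 ln(x) dx evaluates to 86.3853.
Endpoint term: (f(7) + f(36))/2 = (1.94591 + 3.58352)/2 = 2.76471.
So far: 89.1500.
Order-1 term: 1/12 · (0.0277778 − 0.142857) = -0.00958995.
Running total after k=1: 89.1404.
Order-2 term: −1/720 · (4.28669e-05 − 0.00583090) = 8.03894e-06.
Running total after k=2: 89.1404.
Order-3 term: 1/30240 · (3.96916e-07 − 0.00142798) = -4.72083e-08.
Running total after k=3: 89.1404.
Order-4 term: −1/1209600 · (9.18787e-09 − 0.000874271) = 7.22770e-10.

S_4 ≈ 89.1404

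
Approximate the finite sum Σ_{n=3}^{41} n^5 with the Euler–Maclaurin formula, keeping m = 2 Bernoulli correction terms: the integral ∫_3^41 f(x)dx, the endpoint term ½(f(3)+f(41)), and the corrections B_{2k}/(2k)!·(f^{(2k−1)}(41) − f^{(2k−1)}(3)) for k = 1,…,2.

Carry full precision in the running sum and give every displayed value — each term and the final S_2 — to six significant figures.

S_2 ≈ 8.50789e+08

∫_3^41 x^5 dx evaluates to 7.91684e+08.
Boundary: ½(f(3) + f(41)) = ½(243.000 + 1.15856e+08) = 5.79282e+07.
So far: 8.49612e+08.
k=1: B_{2}/(2)! × [f^{(1)}(41) − f^{(1)}(3)] = 1/12 × (1.41288e+07 − 405.000) = 1.17737e+06.
Running total after k=1: 8.50790e+08.
k=2: B_{4}/(4)! × [f^{(3)}(41) − f^{(3)}(3)] = −1/720 × (100860 − 540.000) = -139.333.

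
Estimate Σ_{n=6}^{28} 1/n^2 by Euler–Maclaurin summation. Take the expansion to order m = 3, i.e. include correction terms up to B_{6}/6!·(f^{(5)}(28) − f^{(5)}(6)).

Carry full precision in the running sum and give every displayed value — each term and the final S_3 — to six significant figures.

S_3 ≈ 0.146239

The integral term ∫_6^28 1/x^2 dx = 0.130952.
½[f(6) + f(28)] = ½[0.0277778 + 0.00127551] = 0.0145266.
Running total after boundary: 0.145479.
Correction k=1: B_{2}/2! · (f^{(1)}(28) − f^{(1)}(6)) = 1/12 · (-9.11079e-05 − (-0.00925926)) = 0.000764013.
Partial sum through k=1: 0.146243.
Correction k=2: B_{4}/4! · (f^{(3)}(28) − f^{(3)}(6)) = −1/720 · (-1.39451e-06 − (-0.00308642)) = -4.28476e-06.
Partial sum through k=2: 0.146239.
Correction k=3: B_{6}/6! · (f^{(5)}(28) − f^{(5)}(6)) = 1/30240 · (-5.33613e-08 − (-0.00257202)) = 8.50517e-08.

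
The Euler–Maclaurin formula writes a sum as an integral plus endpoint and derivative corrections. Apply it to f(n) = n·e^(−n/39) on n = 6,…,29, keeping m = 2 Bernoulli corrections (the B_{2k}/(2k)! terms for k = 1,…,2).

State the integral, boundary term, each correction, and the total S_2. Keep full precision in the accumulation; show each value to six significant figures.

S_2 ≈ 253.387

Integral: ∫_6^29 x·e^(−x/39) dx = 243.972.
Boundary: ½(f(6) + f(29)) = ½(5.14442 + 13.7867) = 9.46557.
Integral + boundary = 253.437.
Order-1 term: 1/12 · (0.121899 − 0.725496) = -0.0502998.
Partial sum through k=1: 253.387.
Order-2 term: −1/720 · (0.000705264 − 0.00160441) = 1.24881e-06.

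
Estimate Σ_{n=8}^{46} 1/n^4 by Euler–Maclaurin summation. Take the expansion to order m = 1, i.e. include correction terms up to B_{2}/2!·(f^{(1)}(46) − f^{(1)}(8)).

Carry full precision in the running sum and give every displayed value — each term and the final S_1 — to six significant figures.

S_1 ≈ 0.000779970

The integral term ∫_8^46 1/x^4 dx = 0.000647617.
Boundary: ½(f(8) + f(46)) = ½(0.000244141 + 2.23341e-07) = 0.000122182.
Running total after boundary: 0.000769799.
Order-1 term: 1/12 · (-1.94210e-08 − (-0.000122070)) = 1.01709e-05.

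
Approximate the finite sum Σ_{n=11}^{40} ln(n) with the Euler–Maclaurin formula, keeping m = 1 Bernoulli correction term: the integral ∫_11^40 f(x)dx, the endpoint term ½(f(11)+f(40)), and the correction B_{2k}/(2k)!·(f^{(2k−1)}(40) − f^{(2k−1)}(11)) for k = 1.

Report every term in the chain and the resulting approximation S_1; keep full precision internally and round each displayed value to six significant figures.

S_1 ≈ 95.2162

∫_11^40 ln(x) dx evaluates to 92.1783.
Boundary: ½(f(11) + f(40)) = ½(2.39790 + 3.68888) = 3.04339.
Integral + boundary = 95.2217.
Correction k=1: B_{2}/2! · (f^{(1)}(40) − f^{(1)}(11)) = 1/12 · (0.0250000 − 0.0909091) = -0.00549242.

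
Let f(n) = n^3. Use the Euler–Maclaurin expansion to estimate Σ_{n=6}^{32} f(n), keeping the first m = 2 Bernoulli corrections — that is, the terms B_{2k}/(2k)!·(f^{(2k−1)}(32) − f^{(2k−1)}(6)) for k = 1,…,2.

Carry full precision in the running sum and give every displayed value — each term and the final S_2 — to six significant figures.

Integral: ∫_6^32 x^3 dx = 261820.
Endpoint term: (f(6) + f(32))/2 = (216.000 + 32768.0)/2 = 16492.0.
Running total after boundary: 278312.
Correction k=1: B_{2}/2! · (f^{(1)}(32) − f^{(1)}(6)) = 1/12 · (3072.00 − 108.000) = 247.000.
After k=1: 278559.
Correction k=2: B_{4}/4! · (f^{(3)}(32) − f^{(3)}(6)) = −1/720 · (6.00000 − 6.00000) = 0.00000.

S_2 ≈ 278559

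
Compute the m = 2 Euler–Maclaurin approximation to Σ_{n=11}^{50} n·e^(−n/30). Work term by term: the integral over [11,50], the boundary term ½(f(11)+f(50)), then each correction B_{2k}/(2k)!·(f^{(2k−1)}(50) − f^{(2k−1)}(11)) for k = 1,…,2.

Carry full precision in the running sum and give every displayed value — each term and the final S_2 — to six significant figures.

The integral term ∫_11^50 x·e^(−x/30) dx = 399.139.
Boundary: ½(f(11) + f(50)) = ½(7.62345 + 9.44378) = 8.53361.
Integral + boundary = 407.672.
Order-1 term: 1/12 · (-0.125917 − 0.438926) = -0.0470702.
Running total after k=1: 407.625.
Order-2 term: −1/720 · (0.000279816 − 0.00202779) = 2.42774e-06.

S_2 ≈ 407.625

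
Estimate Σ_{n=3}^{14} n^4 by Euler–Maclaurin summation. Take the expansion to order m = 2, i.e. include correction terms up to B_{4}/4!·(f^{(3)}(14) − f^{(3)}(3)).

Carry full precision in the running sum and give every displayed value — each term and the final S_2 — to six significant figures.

∫_3^14 x^4 dx evaluates to 107516.
Endpoint term: (f(3) + f(14))/2 = (81.0000 + 38416.0)/2 = 19248.5.
Running total after boundary: 126765.
k=1: B_{2}/(2)! × [f^{(1)}(14) − f^{(1)}(3)] = 1/12 × (10976.0 − 108.000) = 905.667.
Partial sum through k=1: 127670.
k=2: B_{4}/(4)! × [f^{(3)}(14) − f^{(3)}(3)] = −1/720 × (336.000 − 72.0000) = -0.366667.

S_2 ≈ 127670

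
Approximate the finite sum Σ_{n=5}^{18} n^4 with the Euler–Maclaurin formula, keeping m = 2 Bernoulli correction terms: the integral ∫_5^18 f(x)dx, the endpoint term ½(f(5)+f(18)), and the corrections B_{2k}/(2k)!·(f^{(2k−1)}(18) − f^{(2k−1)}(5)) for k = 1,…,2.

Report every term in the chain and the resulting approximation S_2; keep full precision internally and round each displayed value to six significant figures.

Integral: ∫_5^18 x^4 dx = 377289.
½[f(5) + f(18)] = ½[625.000 + 104976] = 52800.5.
Integral + boundary = 430089.
k=1: B_{2}/(2)! × [f^{(1)}(18) − f^{(1)}(5)] = 1/12 × (23328.0 − 500.000) = 1902.33.
After k=1: 431991.
k=2: B_{4}/(4)! × [f^{(3)}(18) − f^{(3)}(5)] = −1/720 × (432.000 − 120.000) = -0.433333.

S_2 ≈ 431991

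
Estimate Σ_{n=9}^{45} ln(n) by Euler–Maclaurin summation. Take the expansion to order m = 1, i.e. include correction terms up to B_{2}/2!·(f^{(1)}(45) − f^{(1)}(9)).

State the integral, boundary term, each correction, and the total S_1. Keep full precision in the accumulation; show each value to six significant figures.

S_1 ≈ 118.519

∫_9^45 ln(x) dx evaluates to 115.525.
Boundary: ½(f(9) + f(45)) = ½(2.19722 + 3.80666) = 3.00194.
So far: 118.527.
Order-1 term: 1/12 · (0.0222222 − 0.111111) = -0.00740741.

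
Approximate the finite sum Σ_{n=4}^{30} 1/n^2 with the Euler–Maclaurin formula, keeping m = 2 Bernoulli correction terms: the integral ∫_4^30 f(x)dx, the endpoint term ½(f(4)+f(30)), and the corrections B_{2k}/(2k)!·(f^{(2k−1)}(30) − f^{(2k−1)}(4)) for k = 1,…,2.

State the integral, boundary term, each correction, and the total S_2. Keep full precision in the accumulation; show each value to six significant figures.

S_2 ≈ 0.251038

The integral term ∫_4^30 1/x^2 dx = 0.216667.
½[f(4) + f(30)] = ½[0.0625000 + 0.00111111] = 0.0318056.
So far: 0.248472.
Order-1 term: 1/12 · (-7.40741e-05 − (-0.0312500)) = 0.00259799.
Running total after k=1: 0.251070.
Order-2 term: −1/720 · (-9.87654e-07 − (-0.0234375)) = -3.25507e-05.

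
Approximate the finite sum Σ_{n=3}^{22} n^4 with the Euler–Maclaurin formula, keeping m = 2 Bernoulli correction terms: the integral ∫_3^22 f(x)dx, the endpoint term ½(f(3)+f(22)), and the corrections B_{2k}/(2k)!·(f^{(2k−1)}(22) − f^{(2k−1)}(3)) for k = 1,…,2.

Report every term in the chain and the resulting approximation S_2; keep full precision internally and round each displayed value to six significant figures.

∫_3^22 x^4 dx evaluates to 1.03068e+06.
Endpoint term: (f(3) + f(22))/2 = (81.0000 + 234256)/2 = 117168.
Integral + boundary = 1.14785e+06.
Correction k=1: B_{2}/2! · (f^{(1)}(22) − f^{(1)}(3)) = 1/12 · (42592.0 − 108.000) = 3540.33.
After k=1: 1.15139e+06.
Correction k=2: B_{4}/4! · (f^{(3)}(22) − f^{(3)}(3)) = −1/720 · (528.000 − 72.0000) = -0.633333.

S_2 ≈ 1.15139e+06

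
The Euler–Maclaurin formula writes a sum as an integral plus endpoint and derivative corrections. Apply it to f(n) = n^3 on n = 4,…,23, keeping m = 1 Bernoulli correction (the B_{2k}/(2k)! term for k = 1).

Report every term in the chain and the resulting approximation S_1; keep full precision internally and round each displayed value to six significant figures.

S_1 ≈ 76140.0

Integral: ∫_4^23 x^3 dx = 69896.2.
Endpoint term: (f(4) + f(23))/2 = (64.0000 + 12167.0)/2 = 6115.50.
So far: 76011.8.
Order-1 term: 1/12 · (1587.00 − 48.0000) = 128.250.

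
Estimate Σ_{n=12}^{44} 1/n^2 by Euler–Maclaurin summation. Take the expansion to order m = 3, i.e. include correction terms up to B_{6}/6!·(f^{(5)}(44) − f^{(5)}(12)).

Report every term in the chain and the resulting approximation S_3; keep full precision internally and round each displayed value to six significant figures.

S_3 ≈ 0.0644309

The integral term ∫_12^44 1/x^2 dx = 0.0606061.
½[f(12) + f(44)] = ½[0.00694444 + 0.000516529] = 0.00373049.
Integral + boundary = 0.0643365.
k=1: B_{2}/(2)! × [f^{(1)}(44) − f^{(1)}(12)] = 1/12 × (-2.34786e-05 − (-0.00115741)) = 9.44941e-05.
Partial sum through k=1: 0.0644310.
k=2: B_{4}/(4)! × [f^{(3)}(44) − f^{(3)}(12)] = −1/720 × (-1.45528e-07 − (-9.64506e-05)) = -1.33757e-07.
Partial sum through k=2: 0.0644309.
k=3: B_{6}/(6)! × [f^{(5)}(44) − f^{(5)}(12)] = 1/30240 × (-2.25509e-09 − (-2.00939e-05)) = 6.64406e-10.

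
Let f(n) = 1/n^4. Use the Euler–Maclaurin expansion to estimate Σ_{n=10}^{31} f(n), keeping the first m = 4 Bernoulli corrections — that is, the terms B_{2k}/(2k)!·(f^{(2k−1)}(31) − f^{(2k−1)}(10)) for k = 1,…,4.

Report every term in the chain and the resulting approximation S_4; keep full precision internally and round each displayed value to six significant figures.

S_4 ≈ 0.000375991

The integral term ∫_10^31 1/x^4 dx = 0.000322144.
Boundary: ½(f(10) + f(31)) = ½(0.000100000 + 1.08281e-06) = 5.05414e-05.
Running total after boundary: 0.000372686.
k=1: B_{2}/(2)! × [f^{(1)}(31) − f^{(1)}(10)] = 1/12 × (-1.39718e-07 − (-4.00000e-05)) = 3.32169e-06.
Partial sum through k=1: 0.000376007.
k=2: B_{4}/(4)! × [f^{(3)}(31) − f^{(3)}(10)] = −1/720 × (-4.36164e-09 − (-1.20000e-05)) = -1.66606e-08.
Partial sum through k=2: 0.000375991.
k=3: B_{6}/(6)! × [f^{(5)}(31) − f^{(5)}(10)] = 1/30240 × (-2.54164e-10 − (-6.72000e-06)) = 2.22214e-10.
Partial sum through k=3: 0.000375991.
k=4: B_{8}/(8)! × [f^{(7)}(31) − f^{(7)}(10)] = −1/1209600 × (-2.38031e-11 − (-6.04800e-06)) = -4.99998e-12.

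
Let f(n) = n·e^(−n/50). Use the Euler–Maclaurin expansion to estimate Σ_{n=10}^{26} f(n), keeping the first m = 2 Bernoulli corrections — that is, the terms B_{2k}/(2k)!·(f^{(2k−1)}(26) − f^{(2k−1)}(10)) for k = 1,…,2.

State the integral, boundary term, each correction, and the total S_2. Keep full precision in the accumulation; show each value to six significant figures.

S_2 ≈ 208.806

Integral: ∫_10^26 x·e^(−x/50) dx = 197.014.
Boundary: ½(f(10) + f(26)) = ½(8.18731 + 15.4575) = 11.8224.
So far: 208.837.
Correction k=1: B_{2}/2! · (f^{(1)}(26) − f^{(1)}(10)) = 1/12 · (0.285370 − 0.654985) = -0.0308012.
Partial sum through k=1: 208.806.
Correction k=2: B_{4}/4! · (f^{(3)}(26) − f^{(3)}(10)) = −1/720 · (0.000589764 − 0.000916978) = 4.54464e-07.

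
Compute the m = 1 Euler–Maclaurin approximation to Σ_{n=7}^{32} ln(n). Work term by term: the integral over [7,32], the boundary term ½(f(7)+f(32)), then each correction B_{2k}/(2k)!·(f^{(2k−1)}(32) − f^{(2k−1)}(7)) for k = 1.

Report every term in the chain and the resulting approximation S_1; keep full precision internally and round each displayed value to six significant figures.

∫_7^32 ln(x) dx evaluates to 72.2822.
Boundary: ½(f(7) + f(32)) = ½(1.94591 + 3.46574) = 2.70582.
Integral + boundary = 74.9880.
k=1: B_{2}/(2)! × [f^{(1)}(32) − f^{(1)}(7)] = 1/12 × (0.0312500 − 0.142857) = -0.00930060.

S_1 ≈ 74.9787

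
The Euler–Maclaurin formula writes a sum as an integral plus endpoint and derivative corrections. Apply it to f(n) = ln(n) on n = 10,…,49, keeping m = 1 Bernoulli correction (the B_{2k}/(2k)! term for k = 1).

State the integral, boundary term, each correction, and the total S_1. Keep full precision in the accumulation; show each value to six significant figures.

The integral term ∫_10^49 ln(x) dx = 128.673.
½[f(10) + f(49)] = ½[2.30259 + 3.89182] = 3.09720.
Running total after boundary: 131.771.
Order-1 term: 1/12 · (0.0204082 − 0.100000) = -0.00663265.

S_1 ≈ 131.764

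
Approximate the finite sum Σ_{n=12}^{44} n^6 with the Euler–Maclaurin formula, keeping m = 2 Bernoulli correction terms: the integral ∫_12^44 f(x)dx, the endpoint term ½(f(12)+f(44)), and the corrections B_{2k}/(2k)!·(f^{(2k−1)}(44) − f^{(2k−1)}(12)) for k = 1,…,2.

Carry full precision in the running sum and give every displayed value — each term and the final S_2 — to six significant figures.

S_2 ≈ 4.93180e+10

∫_12^44 x^6 dx evaluates to 4.56060e+10.
Boundary: ½(f(12) + f(44)) = ½(2.98598e+06 + 7.25631e+09) = 3.62965e+09.
So far: 4.92356e+10.
Correction k=1: B_{2}/2! · (f^{(1)}(44) − f^{(1)}(12)) = 1/12 · (9.89497e+08 − 1.49299e+06) = 8.23337e+07.
After k=1: 4.93180e+10.
Correction k=2: B_{4}/4! · (f^{(3)}(44) − f^{(3)}(12)) = −1/720 · (1.02221e+07 − 207360) = -13909.3.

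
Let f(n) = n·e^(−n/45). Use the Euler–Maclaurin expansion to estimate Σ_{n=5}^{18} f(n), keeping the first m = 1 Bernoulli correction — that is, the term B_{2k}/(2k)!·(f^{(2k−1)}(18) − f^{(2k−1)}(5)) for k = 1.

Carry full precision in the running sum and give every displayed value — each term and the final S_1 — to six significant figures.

∫_5^18 x·e^(−x/45) dx evaluates to 113.031.
Endpoint term: (f(5) + f(18))/2 = (4.47420 + 12.0658)/2 = 8.26998.
Running total after boundary: 121.301.
k=1: B_{2}/(2)! × [f^{(1)}(18) − f^{(1)}(5)] = 1/12 × (0.402192 − 0.795413) = -0.0327684.

S_1 ≈ 121.268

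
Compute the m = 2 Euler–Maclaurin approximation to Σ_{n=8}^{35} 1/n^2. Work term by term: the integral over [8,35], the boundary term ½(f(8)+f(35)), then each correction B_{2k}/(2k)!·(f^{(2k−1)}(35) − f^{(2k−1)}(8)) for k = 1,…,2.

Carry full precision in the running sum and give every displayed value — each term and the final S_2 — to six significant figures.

S_2 ≈ 0.104970

Integral: ∫_8^35 1/x^2 dx = 0.0964286.
½[f(8) + f(35)] = ½[0.0156250 + 0.000816327] = 0.00822066.
Integral + boundary = 0.104649.
Correction k=1: B_{2}/2! · (f^{(1)}(35) − f^{(1)}(8)) = 1/12 · (-4.66472e-05 − (-0.00390625)) = 0.000321634.
Running total after k=1: 0.104971.
Correction k=2: B_{4}/4! · (f^{(3)}(35) − f^{(3)}(8)) = −1/720 · (-4.56952e-07 − (-0.000732422)) = -1.01662e-06.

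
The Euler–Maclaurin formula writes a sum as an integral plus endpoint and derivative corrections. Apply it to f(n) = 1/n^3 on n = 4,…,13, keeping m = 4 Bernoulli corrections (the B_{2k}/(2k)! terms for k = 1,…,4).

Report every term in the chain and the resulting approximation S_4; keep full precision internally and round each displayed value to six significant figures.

S_4 ≈ 0.0372801

∫_4^13 1/x^3 dx evaluates to 0.0282914.
Endpoint term: (f(4) + f(13))/2 = (0.0156250 + 0.000455166)/2 = 0.00804008.
So far: 0.0363315.
Order-1 term: 1/12 · (-0.000105038 − (-0.0117188)) = 0.000967809.
Running total after k=1: 0.0372993.
Order-2 term: −1/720 · (-1.24306e-05 − (-0.0146484)) = -2.03278e-05.
Running total after k=2: 0.0372790.
Order-3 term: 1/30240 · (-3.08925e-06 − (-0.0384521)) = 1.27146e-06.
Running total after k=3: 0.0372803.
Order-4 term: −1/1209600 · (-1.31613e-06 − (-0.173035)) = -1.43050e-07.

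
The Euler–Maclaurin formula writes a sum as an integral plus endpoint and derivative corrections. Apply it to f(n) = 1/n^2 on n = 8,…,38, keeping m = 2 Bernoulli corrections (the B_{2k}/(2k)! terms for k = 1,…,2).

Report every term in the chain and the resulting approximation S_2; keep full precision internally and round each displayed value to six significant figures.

S_2 ≈ 0.107164

The integral term ∫_8^38 1/x^2 dx = 0.0986842.
Endpoint term: (f(8) + f(38))/2 = (0.0156250 + 0.000692521)/2 = 0.00815876.
So far: 0.106843.
Correction k=1: B_{2}/2! · (f^{(1)}(38) − f^{(1)}(8)) = 1/12 · (-3.64485e-05 − (-0.00390625)) = 0.000322483.
After k=1: 0.107165.
Correction k=2: B_{4}/4! · (f^{(3)}(38) − f^{(3)}(8)) = −1/720 · (-3.02896e-07 − (-0.000732422)) = -1.01683e-06.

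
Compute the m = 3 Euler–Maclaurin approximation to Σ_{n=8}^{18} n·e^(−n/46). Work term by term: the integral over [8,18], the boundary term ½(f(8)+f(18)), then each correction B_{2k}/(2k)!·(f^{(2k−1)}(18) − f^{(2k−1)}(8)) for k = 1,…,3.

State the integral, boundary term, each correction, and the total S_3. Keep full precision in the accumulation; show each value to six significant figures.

S_3 ≈ 106.245

The integral term ∫_8^18 x·e^(−x/46) dx = 96.8218.
Endpoint term: (f(8) + f(18))/2 = (6.72296 + 12.1711)/2 = 9.44705.
So far: 106.269.
Order-1 term: 1/12 · (0.411584 − 0.694219) = -0.0235529.
Partial sum through k=1: 106.245.
Order-2 term: −1/720 · (0.000833617 − 0.00112238) = 4.01062e-07.
Partial sum through k=2: 106.245.
Order-3 term: 1/30240 · (6.95994e-07 − 9.05804e-07) = -6.93817e-12.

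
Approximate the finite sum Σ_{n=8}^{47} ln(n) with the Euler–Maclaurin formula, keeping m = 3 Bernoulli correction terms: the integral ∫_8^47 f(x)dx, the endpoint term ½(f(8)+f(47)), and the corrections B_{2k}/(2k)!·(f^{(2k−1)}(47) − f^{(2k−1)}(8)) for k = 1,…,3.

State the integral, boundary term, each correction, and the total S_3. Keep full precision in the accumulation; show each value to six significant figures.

∫_8^47 ln(x) dx evaluates to 125.321.
Endpoint term: (f(8) + f(47))/2 = (2.07944 + 3.85015)/2 = 2.96479.
Integral + boundary = 128.286.
Correction k=1: B_{2}/2! · (f^{(1)}(47) − f^{(1)}(8)) = 1/12 · (0.0212766 − 0.125000) = -0.00864362.
Running total after k=1: 128.278.
Correction k=2: B_{4}/4! · (f^{(3)}(47) − f^{(3)}(8)) = −1/720 · (1.92636e-05 − 0.00390625) = 5.39859e-06.
Running total after k=2: 128.278.
Correction k=3: B_{6}/6! · (f^{(5)}(47) − f^{(5)}(8)) = 1/30240 · (1.04646e-07 − 0.000732422) = -2.42168e-08.

S_3 ≈ 128.278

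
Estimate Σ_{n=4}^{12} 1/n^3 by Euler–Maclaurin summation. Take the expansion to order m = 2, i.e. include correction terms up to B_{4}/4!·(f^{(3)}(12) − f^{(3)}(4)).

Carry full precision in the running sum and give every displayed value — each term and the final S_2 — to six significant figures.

S_2 ≈ 0.0368238

The integral term ∫_4^12 1/x^3 dx = 0.0277778.
Endpoint term: (f(4) + f(12))/2 = (0.0156250 + 0.000578704)/2 = 0.00810185.
Running total after boundary: 0.0358796.
k=1: B_{2}/(2)! × [f^{(1)}(12) − f^{(1)}(4)] = 1/12 × (-0.000144676 − (-0.0117188)) = 0.000964506.
Partial sum through k=1: 0.0368441.
k=2: B_{4}/(4)! × [f^{(3)}(12) − f^{(3)}(4)] = −1/720 × (-2.00939e-05 − (-0.0146484)) = -2.03171e-05.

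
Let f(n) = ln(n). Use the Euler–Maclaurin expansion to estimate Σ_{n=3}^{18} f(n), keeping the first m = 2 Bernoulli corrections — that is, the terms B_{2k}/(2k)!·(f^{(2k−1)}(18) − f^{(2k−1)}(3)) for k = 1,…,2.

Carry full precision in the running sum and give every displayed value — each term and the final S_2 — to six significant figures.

∫_3^18 ln(x) dx evaluates to 33.7309.
Boundary: ½(f(3) + f(18)) = ½(1.09861 + 2.89037) = 1.99449.
So far: 35.7253.
Order-1 term: 1/12 · (0.0555556 − 0.333333) = -0.0231481.
Running total after k=1: 35.7022.
Order-2 term: −1/720 · (0.000342936 − 0.0740741) = 0.000102404.

S_2 ≈ 35.7023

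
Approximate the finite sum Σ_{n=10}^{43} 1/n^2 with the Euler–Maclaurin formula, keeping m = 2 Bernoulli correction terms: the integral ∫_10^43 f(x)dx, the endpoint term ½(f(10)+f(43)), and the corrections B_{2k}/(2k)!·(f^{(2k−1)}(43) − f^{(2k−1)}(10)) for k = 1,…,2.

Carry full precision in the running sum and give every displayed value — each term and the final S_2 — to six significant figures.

∫_10^43 1/x^2 dx evaluates to 0.0767442.
Boundary: ½(f(10) + f(43)) = ½(0.0100000 + 0.000540833) = 0.00527042.
So far: 0.0820146.
Correction k=1: B_{2}/2! · (f^{(1)}(43) − f^{(1)}(10)) = 1/12 · (-2.51550e-05 − (-0.00200000)) = 0.000164570.
After k=1: 0.0821792.
Correction k=2: B_{4}/4! · (f^{(3)}(43) − f^{(3)}(10)) = −1/720 · (-1.63256e-07 − (-0.000240000)) = -3.33107e-07.

S_2 ≈ 0.0821788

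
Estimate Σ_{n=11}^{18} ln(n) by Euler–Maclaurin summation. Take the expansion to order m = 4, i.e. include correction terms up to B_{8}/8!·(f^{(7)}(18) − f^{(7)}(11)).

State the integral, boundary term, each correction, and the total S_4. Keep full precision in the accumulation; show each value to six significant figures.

S_4 ≈ 21.2910

Integral: ∫_11^18 ln(x) dx = 18.6498.
Endpoint term: (f(11) + f(18))/2 = (2.39790 + 2.89037)/2 = 2.64413.
Integral + boundary = 21.2940.
k=1: B_{2}/(2)! × [f^{(1)}(18) − f^{(1)}(11)] = 1/12 × (0.0555556 − 0.0909091) = -0.00294613.
Partial sum through k=1: 21.2910.
k=2: B_{4}/(4)! × [f^{(3)}(18) − f^{(3)}(11)] = −1/720 × (0.000342936 − 0.00150263) = 1.61069e-06.
Partial sum through k=2: 21.2910.
k=3: B_{6}/(6)! × [f^{(5)}(18) − f^{(5)}(11)] = 1/30240 × (1.27013e-05 − 0.000149021) = -4.50793e-09.
Partial sum through k=3: 21.2910.
k=4: B_{8}/(8)! × [f^{(7)}(18) − f^{(7)}(11)] = −1/1209600 × (1.17605e-06 − 3.69474e-05) = 2.95729e-11.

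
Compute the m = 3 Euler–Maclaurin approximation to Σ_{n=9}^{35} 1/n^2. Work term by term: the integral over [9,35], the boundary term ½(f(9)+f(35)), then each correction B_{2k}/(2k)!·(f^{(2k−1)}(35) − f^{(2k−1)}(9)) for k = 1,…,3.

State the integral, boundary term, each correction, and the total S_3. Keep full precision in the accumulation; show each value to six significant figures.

S_3 ≈ 0.0893449

Integral: ∫_9^35 1/x^2 dx = 0.0825397.
Endpoint term: (f(9) + f(35))/2 = (0.0123457 + 0.000816327)/2 = 0.00658100.
So far: 0.0891207.
Order-1 term: 1/12 · (-4.66472e-05 − (-0.00274348)) = 0.000224736.
Partial sum through k=1: 0.0893454.
Order-2 term: −1/720 · (-4.56952e-07 − (-0.000406442)) = -5.63868e-07.
Partial sum through k=2: 0.0893449.
Order-3 term: 1/30240 · (-1.11907e-08 − (-0.000150534)) = 4.97761e-09.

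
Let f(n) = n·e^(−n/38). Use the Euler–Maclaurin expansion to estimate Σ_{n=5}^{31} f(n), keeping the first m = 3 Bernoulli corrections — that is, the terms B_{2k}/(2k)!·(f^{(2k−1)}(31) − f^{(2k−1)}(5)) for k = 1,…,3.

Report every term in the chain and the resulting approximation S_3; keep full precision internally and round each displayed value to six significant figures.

S_3 ≈ 281.850

The integral term ∫_5^31 x·e^(−x/38) dx = 272.860.
Boundary: ½(f(5) + f(31)) = ½(4.38355 + 13.7110) = 9.04727.
So far: 281.907.
Correction k=1: B_{2}/2! · (f^{(1)}(31) − f^{(1)}(5)) = 1/12 · (0.0814745 − 0.761353) = -0.0566566.
After k=1: 281.850.
Correction k=2: B_{4}/4! · (f^{(3)}(31) − f^{(3)}(5)) = −1/720 · (0.000669013 − 0.00174153) = 1.48961e-06.
After k=2: 281.850.
Correction k=3: B_{6}/6! · (f^{(5)}(31) − f^{(5)}(5)) = 1/30240 · (8.87537e-07 − 2.04696e-06) = -3.83408e-11.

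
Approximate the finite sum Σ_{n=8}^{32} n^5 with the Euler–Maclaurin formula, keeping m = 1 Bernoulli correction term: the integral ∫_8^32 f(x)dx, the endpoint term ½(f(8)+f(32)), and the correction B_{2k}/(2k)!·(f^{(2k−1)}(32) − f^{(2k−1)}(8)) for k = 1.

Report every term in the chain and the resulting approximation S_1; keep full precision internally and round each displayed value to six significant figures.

Integral: ∫_8^32 x^5 dx = 1.78913e+08.
Boundary: ½(f(8) + f(32)) = ½(32768.0 + 3.35544e+07) = 1.67936e+07.
Running total after boundary: 1.95707e+08.
Order-1 term: 1/12 · (5.24288e+06 − 20480.0) = 435200.

S_1 ≈ 1.96142e+08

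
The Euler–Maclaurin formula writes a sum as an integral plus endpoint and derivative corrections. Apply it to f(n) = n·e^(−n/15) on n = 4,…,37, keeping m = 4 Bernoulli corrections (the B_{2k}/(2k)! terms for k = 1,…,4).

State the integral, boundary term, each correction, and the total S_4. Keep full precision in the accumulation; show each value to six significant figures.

S_4 ≈ 155.138

∫_4^37 x·e^(−x/15) dx evaluates to 152.093.
Endpoint term: (f(4) + f(37))/2 = (3.06371 + 3.14009)/2 = 3.10190.
Integral + boundary = 155.195.
Correction k=1: B_{2}/2! · (f^{(1)}(37) − f^{(1)}(4)) = 1/12 · (-0.124472 − 0.561681) = -0.0571794.
After k=1: 155.138.
Correction k=2: B_{4}/4! · (f^{(3)}(37) − f^{(3)}(4)) = −1/720 · (0.000201167 − 0.00930461) = 1.26437e-05.
After k=2: 155.138.
Correction k=3: B_{6}/6! · (f^{(5)}(37) − f^{(5)}(4)) = 1/30240 · (4.24686e-06 − 7.16127e-05) = -2.22771e-09.
After k=3: 155.138.
Correction k=4: B_{8}/8! · (f^{(7)}(37) − f^{(7)}(4)) = −1/1209600 · (3.37762e-08 − 4.52763e-07) = 3.46384e-13.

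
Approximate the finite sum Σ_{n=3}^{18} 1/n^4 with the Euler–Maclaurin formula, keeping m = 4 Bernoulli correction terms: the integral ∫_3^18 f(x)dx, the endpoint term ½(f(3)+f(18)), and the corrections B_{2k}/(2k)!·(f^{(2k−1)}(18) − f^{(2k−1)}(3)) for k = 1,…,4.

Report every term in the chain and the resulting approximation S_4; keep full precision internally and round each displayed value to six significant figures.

∫_3^18 1/x^4 dx evaluates to 0.0122885.
Endpoint term: (f(3) + f(18))/2 = (0.0123457 + 9.52599e-06)/2 = 0.00617760.
Running total after boundary: 0.0184661.
Order-1 term: 1/12 · (-2.11689e-06 − (-0.0164609)) = 0.00137157.
After k=1: 0.0198377.
Order-2 term: −1/720 · (-1.96008e-07 − (-0.0548697)) = -7.62076e-05.
After k=2: 0.0197615.
Order-3 term: 1/30240 · (-3.38779e-08 − (-0.341411)) = 1.12901e-05.
After k=3: 0.0197728.
Order-4 term: −1/1209600 · (-9.41053e-09 − (-3.41411)) = -2.82251e-06.

S_4 ≈ 0.0197700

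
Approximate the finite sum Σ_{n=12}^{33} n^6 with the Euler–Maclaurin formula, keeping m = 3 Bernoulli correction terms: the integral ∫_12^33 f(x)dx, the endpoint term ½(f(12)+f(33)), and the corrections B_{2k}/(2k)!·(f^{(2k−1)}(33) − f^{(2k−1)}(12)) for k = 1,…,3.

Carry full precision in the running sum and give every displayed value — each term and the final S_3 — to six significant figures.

S_3 ≈ 6.74989e+09

∫_12^33 x^6 dx evaluates to 6.08323e+09.
½[f(12) + f(33)] = ½[2.98598e+06 + 1.29147e+09] = 6.47227e+08.
Integral + boundary = 6.73046e+09.
Correction k=1: B_{2}/2! · (f^{(1)}(33) − f^{(1)}(12)) = 1/12 · (2.34812e+08 − 1.49299e+06) = 1.94433e+07.
After k=1: 6.74990e+09.
Correction k=2: B_{4}/4! · (f^{(3)}(33) − f^{(3)}(12)) = −1/720 · (4.31244e+06 − 207360) = -5701.50.
After k=2: 6.74989e+09.
Correction k=3: B_{6}/6! · (f^{(5)}(33) − f^{(5)}(12)) = 1/30240 · (23760.0 − 8640.00) = 0.500000.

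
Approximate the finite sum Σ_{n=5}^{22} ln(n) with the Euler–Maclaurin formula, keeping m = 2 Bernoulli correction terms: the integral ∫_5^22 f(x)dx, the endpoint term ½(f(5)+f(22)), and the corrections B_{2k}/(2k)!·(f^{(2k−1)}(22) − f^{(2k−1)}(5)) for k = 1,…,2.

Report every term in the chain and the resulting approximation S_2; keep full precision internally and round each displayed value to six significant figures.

S_2 ≈ 45.2931

The integral term ∫_5^22 ln(x) dx = 42.9557.
½[f(5) + f(22)] = ½[1.60944 + 3.09104] = 2.35024.
Running total after boundary: 45.3060.
k=1: B_{2}/(2)! × [f^{(1)}(22) − f^{(1)}(5)] = 1/12 × (0.0454545 − 0.200000) = -0.0128788.
Running total after k=1: 45.2931.
k=2: B_{4}/(4)! × [f^{(3)}(22) − f^{(3)}(5)] = −1/720 × (0.000187829 − 0.0160000) = 2.19613e-05.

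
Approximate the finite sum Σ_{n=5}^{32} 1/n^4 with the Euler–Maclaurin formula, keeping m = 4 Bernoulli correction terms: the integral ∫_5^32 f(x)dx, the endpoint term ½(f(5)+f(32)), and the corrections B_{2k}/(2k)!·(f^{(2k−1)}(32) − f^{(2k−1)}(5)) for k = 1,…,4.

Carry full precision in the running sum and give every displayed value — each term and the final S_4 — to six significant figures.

∫_5^32 1/x^4 dx evaluates to 0.00265649.
Boundary: ½(f(5) + f(32)) = ½(0.00160000 + 9.53674e-07) = 0.000800477.
So far: 0.00345697.
k=1: B_{2}/(2)! × [f^{(1)}(32) − f^{(1)}(5)] = 1/12 × (-1.19209e-07 − (-0.00128000)) = 0.000106657.
Partial sum through k=1: 0.00356363.
k=2: B_{4}/(4)! × [f^{(3)}(32) − f^{(3)}(5)] = −1/720 × (-3.49246e-09 − (-0.00153600)) = -2.13333e-06.
Partial sum through k=2: 0.00356149.
k=3: B_{6}/(6)! × [f^{(5)}(32) − f^{(5)}(5)] = 1/30240 × (-1.90994e-10 − (-0.00344064)) = 1.13778e-07.
Partial sum through k=3: 0.00356161.
k=4: B_{8}/(8)! × [f^{(7)}(32) − f^{(7)}(5)] = −1/1209600 × (-1.67866e-11 − (-0.0123863)) = -1.02400e-08.

S_4 ≈ 0.00356160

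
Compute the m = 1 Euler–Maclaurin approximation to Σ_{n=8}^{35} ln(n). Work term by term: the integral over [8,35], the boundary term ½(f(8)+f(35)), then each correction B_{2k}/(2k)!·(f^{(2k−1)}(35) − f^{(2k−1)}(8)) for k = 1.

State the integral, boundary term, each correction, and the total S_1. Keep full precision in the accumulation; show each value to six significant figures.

∫_8^35 ln(x) dx evaluates to 80.8016.
Boundary: ½(f(8) + f(35)) = ½(2.07944 + 3.55535) = 2.81739.
Running total after boundary: 83.6190.
Correction k=1: B_{2}/2! · (f^{(1)}(35) − f^{(1)}(8)) = 1/12 · (0.0285714 − 0.125000) = -0.00803571.

S_1 ≈ 83.6110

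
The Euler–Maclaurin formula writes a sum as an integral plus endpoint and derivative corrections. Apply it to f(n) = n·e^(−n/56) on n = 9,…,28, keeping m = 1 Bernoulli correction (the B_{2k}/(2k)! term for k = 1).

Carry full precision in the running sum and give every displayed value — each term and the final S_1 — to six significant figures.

The integral term ∫_9^28 x·e^(−x/56) dx = 246.468.
Boundary: ½(f(9) + f(28)) = ½(7.66382 + 16.9829) = 12.3233.
Integral + boundary = 258.792.
k=1: B_{2}/(2)! × [f^{(1)}(28) − f^{(1)}(9)] = 1/12 × (0.303265 − 0.714681) = -0.0342847.

S_1 ≈ 258.757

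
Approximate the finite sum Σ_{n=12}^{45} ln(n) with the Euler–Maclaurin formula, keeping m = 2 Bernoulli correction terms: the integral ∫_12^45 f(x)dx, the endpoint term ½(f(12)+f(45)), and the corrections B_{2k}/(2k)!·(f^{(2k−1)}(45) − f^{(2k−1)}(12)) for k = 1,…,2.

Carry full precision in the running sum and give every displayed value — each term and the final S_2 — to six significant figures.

S_2 ≈ 111.622

∫_12^45 ln(x) dx evaluates to 108.481.
½[f(12) + f(45)] = ½[2.48491 + 3.80666] = 3.14578.
Integral + boundary = 111.627.
k=1: B_{2}/(2)! × [f^{(1)}(45) − f^{(1)}(12)] = 1/12 × (0.0222222 − 0.0833333) = -0.00509259.
After k=1: 111.622.
k=2: B_{4}/(4)! × [f^{(3)}(45) − f^{(3)}(12)] = −1/720 × (2.19479e-05 − 0.00115741) = 1.57703e-06.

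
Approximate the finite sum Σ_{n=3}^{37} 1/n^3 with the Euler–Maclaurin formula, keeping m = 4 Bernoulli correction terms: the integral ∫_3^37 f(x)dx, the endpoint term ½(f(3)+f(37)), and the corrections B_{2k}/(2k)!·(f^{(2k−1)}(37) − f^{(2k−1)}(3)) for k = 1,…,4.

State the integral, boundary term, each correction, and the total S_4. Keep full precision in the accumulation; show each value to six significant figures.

S_4 ≈ 0.0767009

The integral term ∫_3^37 1/x^3 dx = 0.0551903.
Endpoint term: (f(3) + f(37))/2 = (0.0370370 + 1.97422e-05)/2 = 0.0185284.
Integral + boundary = 0.0737187.
Correction k=1: B_{2}/2! · (f^{(1)}(37) − f^{(1)}(3)) = 1/12 · (-1.60072e-06 − (-0.0370370)) = 0.00308629.
Running total after k=1: 0.0768050.
Correction k=2: B_{4}/4! · (f^{(3)}(37) − f^{(3)}(3)) = −1/720 · (-2.33852e-08 − (-0.0823045)) = -0.000114312.
Running total after k=2: 0.0766907.
Correction k=3: B_{6}/6! · (f^{(5)}(37) − f^{(5)}(3)) = 1/30240 · (-7.17442e-10 − (-0.384088)) = 1.27013e-05.
Running total after k=3: 0.0767034.
Correction k=4: B_{8}/8! · (f^{(7)}(37) − f^{(7)}(3)) = −1/1209600 · (-3.77325e-11 − (-3.07270)) = -2.54026e-06.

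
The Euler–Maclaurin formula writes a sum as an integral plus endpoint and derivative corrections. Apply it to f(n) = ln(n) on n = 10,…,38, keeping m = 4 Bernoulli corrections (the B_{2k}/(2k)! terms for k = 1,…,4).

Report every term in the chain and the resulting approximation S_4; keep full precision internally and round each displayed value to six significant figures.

S_4 ≈ 90.1664

Integral: ∫_10^38 ln(x) dx = 87.2024.
½[f(10) + f(38)] = ½[2.30259 + 3.63759] = 2.97009.
Integral + boundary = 90.1725.
Order-1 term: 1/12 · (0.0263158 − 0.100000) = -0.00614035.
Running total after k=1: 90.1664.
Order-2 term: −1/720 · (3.64485e-05 − 0.00200000) = 2.72715e-06.
Running total after k=2: 90.1664.
Order-3 term: 1/30240 · (3.02896e-07 − 0.000240000) = -7.92649e-09.
Running total after k=3: 90.1664.
Order-4 term: −1/1209600 · (6.29285e-09 − 7.20000e-05) = 5.95186e-11.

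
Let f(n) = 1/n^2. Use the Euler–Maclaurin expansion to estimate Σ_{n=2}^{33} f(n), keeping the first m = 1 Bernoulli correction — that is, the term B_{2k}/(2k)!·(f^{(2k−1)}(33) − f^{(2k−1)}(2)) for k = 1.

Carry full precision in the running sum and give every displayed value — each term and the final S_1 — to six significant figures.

S_1 ≈ 0.615985

∫_2^33 1/x^2 dx evaluates to 0.469697.
Endpoint term: (f(2) + f(33))/2 = (0.250000 + 0.000918274)/2 = 0.125459.
So far: 0.595156.
Order-1 term: 1/12 · (-5.56529e-05 − (-0.250000)) = 0.0208287.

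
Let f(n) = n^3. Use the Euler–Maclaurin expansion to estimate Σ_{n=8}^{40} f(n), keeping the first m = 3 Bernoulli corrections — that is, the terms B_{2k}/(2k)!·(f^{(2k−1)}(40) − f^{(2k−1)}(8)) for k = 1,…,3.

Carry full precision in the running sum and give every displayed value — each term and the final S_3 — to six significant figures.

The integral term ∫_8^40 x^3 dx = 638976.
½[f(8) + f(40)] = ½[512.000 + 64000.0] = 32256.0.
Integral + boundary = 671232.
k=1: B_{2}/(2)! × [f^{(1)}(40) − f^{(1)}(8)] = 1/12 × (4800.00 − 192.000) = 384.000.
After k=1: 671616.
k=2: B_{4}/(4)! × [f^{(3)}(40) − f^{(3)}(8)] = −1/720 × (6.00000 − 6.00000) = 0.00000.
After k=2: 671616.
k=3: B_{6}/(6)! × [f^{(5)}(40) − f^{(5)}(8)] = 1/30240 × (0.00000 − 0.00000) = 0.00000.

S_3 ≈ 671616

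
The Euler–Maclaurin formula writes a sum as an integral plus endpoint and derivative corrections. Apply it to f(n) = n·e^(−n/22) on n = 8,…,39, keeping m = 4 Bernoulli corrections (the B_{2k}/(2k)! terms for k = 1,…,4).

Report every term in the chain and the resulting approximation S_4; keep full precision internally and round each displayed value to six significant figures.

∫_8^39 x·e^(−x/22) dx evaluates to 230.831.
½[f(8) + f(39)] = ½[5.56115 + 6.62489] = 6.09302.
Integral + boundary = 236.924.
Correction k=1: B_{2}/2! · (f^{(1)}(39) − f^{(1)}(8)) = 1/12 · (-0.131262 − 0.442364) = -0.0478022.
After k=1: 236.876.
Correction k=2: B_{4}/4! · (f^{(3)}(39) − f^{(3)}(8)) = −1/720 · (0.000430735 − 0.00378647) = 4.66075e-06.
After k=2: 236.876.
Correction k=3: B_{6}/6! · (f^{(5)}(39) − f^{(5)}(8)) = 1/30240 · (2.34023e-06 − 1.37582e-05) = -3.77578e-10.
After k=3: 236.876.
Correction k=4: B_{8}/8! · (f^{(7)}(39) − f^{(7)}(8)) = −1/1209600 · (7.83165e-09 − 4.06882e-08) = 2.71632e-14.

S_4 ≈ 236.876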